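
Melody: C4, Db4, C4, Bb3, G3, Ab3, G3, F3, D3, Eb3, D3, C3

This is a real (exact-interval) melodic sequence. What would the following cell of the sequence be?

A2 Bb2 A2 G2

Unit = 4 notes; the statements start on C4, G3, D3, moving down a 4th each time.
So cell 4 is A2 Bb2 A2 G2.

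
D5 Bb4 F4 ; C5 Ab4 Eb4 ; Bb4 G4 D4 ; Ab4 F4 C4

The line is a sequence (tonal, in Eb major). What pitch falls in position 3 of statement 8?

With 3-note cells, note 3 of each statement runs F4, Eb4, D4, C4.
Carrying that down a 2nd forward: Bb3 → Ab3 → G3 → F3.

F3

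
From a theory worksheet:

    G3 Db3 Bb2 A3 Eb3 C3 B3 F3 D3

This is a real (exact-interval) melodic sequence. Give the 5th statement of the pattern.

D#4 A3 F#3

The 3-note cells begin on G3, A3, B3 — each up a 2nd from the last.
Extending up a 2nd: C#4 → D#4.
Statement 5 starts on D#4 and keeps the same exact contour: D#4 A3 F#3.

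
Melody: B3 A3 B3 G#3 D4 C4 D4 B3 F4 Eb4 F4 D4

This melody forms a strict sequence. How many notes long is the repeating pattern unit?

4

12 notes total. Splitting into 3 groups of 4:
B3 A3 B3 G#3 | D4 C4 D4 B3 | F4 Eb4 F4 D4
Each cell is the previous one up a 3rd — so the unit is 4 notes.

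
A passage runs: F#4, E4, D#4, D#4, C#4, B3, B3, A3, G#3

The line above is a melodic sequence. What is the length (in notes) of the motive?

3

9 notes total. Splitting into 3 groups of 3:
F#4 E4 D#4 | D#4 C#4 B3 | B3 A3 G#3
Each cell is the previous one down a 3rd — so the unit is 3 notes.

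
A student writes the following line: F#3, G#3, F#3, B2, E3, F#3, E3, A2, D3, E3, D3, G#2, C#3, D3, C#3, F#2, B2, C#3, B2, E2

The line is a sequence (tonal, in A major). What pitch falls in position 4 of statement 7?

With 4-note cells, note 4 of each statement runs B2, A2, G#2, F#2, E2.
Extending down a 2nd: D2 → C#2.

C#2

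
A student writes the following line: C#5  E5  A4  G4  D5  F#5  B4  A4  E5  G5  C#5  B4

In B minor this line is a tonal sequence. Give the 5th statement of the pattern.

G5 B5 E5 D5

The 4-note cells begin on C#5, D5, E5 — each up a 2nd from the last.
Continuing the starts: F#5 → G5.
So cell 5 is G5 B5 E5 D5.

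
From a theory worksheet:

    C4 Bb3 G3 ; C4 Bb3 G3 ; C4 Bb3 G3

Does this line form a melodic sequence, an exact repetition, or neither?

Each 3-note cell is identical (C4 Bb3 G3), restated at the same pitch.

repetition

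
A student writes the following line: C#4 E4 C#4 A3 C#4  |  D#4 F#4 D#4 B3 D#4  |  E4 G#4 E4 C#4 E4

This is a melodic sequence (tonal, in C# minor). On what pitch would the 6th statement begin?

A4

The 5-note cells begin on C#4, D#4, E4 — each up a 2nd from the last.
Extending the heads up a 2nd: F#4 → G#4 → A4.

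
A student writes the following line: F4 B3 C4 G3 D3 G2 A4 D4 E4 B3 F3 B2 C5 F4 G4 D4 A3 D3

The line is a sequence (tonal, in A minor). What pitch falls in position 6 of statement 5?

The unit is 6 notes. Position-6 pitches of the 3 shown cells: G2, B2, D3.
Extending up a 3rd: F3 → A3.

A3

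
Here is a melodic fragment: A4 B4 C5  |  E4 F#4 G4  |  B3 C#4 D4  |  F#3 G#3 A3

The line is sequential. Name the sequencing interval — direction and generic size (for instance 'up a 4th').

With a 3-note motive the entries are A4, E4, B3, F#3, each down a 4th from the previous.
From A4 to E4: down a 4th.

down a 4th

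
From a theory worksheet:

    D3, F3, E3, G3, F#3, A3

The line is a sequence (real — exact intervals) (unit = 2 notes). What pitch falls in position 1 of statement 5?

A#3

The unit is 2 notes. Position-1 pitches of the 3 shown cells: D3, E3, F#3.
Carrying that up a 2nd forward: G#3 → A#3.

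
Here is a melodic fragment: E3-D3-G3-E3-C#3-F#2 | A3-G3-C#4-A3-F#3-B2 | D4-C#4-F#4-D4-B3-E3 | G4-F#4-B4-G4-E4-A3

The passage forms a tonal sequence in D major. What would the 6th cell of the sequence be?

F#5 E5 A5 F#5 D5 G4

Unit = 6 notes; the statements start on E3, A3, D4, G4, moving up a 4th each time.
Carrying on: C#5 → F#5.
Statement 6 starts on F#5 and keeps the same diatonic contour: F#5 E5 A5 F#5 D5 G4.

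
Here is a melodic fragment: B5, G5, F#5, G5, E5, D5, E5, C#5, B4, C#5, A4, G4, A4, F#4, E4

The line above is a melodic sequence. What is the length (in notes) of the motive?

There are 15 notes; a 3-note unit gives 5 cells:
B5 G5 F#5 | G5 E5 D5 | E5 C#5 B4 | C#5 A4 G4 | A4 F#4 E4
Each cell is the previous one down a 3rd — so the unit is 3 notes.

3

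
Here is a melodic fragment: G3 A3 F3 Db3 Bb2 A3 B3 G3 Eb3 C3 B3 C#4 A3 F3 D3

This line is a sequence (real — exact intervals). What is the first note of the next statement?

C#4

The 5-note cells begin on G3, A3, B3 — each up a 2nd from the last.
The next head, up a 2nd from B3, is C#4.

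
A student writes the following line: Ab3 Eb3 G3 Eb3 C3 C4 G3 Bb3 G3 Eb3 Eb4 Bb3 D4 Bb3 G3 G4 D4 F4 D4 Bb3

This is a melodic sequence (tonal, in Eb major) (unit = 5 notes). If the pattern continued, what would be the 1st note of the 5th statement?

The unit is 5 notes. Position-1 pitches of the 4 shown cells: Ab3, C4, Eb4, G4.
One more up a 3rd gives Bb4.

Bb4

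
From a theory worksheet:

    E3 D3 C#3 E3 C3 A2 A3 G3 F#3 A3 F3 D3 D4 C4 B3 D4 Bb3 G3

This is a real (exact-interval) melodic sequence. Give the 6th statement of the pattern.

With a 6-note motive the entries are E3, A3, D4, each up a 4th from the previous.
Continuing the starts: G4 → C5 → F5.
Statement 6 starts on F5 and keeps the same exact contour: F5 Eb5 D5 F5 Db5 Bb4.

F5 Eb5 D5 F5 Db5 Bb4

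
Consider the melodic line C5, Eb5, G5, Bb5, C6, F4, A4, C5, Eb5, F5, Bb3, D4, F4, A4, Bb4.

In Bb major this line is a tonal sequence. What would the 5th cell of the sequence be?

A2 C3 Eb3 G3 A3

Taking 5-note groups, the heads are C5, F4, Bb3: the pattern moves down a 5th.
Extending down a 5th: Eb3 → A2.
Statement 5 starts on A2 and keeps the same diatonic contour: A2 C3 Eb3 G3 A3.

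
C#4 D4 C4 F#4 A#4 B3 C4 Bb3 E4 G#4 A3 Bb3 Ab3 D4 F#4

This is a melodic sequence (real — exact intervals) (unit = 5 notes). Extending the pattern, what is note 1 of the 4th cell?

Grouping in 5s, the 1st note of each cell is C#4, B3, A3.
One more down a 2nd gives G3.

G3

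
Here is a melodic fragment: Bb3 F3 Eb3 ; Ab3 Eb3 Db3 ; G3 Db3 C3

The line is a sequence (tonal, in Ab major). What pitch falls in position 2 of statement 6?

Ab2

With 3-note cells, note 2 of each statement runs F3, Eb3, Db3.
Extending down a 2nd: C3 → Bb2 → Ab2.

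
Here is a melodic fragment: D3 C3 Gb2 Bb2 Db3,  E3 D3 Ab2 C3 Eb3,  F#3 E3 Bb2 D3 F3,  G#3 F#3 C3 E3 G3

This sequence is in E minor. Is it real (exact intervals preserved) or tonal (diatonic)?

Each cell has the same semitone pattern (-2, -6, 4, 3) — intervals are preserved exactly.
And Bb2 lies outside E minor, so the sequence is real rather than tonal.

real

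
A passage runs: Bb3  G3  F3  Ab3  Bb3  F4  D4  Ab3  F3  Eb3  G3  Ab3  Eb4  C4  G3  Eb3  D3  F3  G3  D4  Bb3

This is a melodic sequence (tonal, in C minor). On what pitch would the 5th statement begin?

Unit = 7 notes; the statements start on Bb3, Ab3, G3, moving down a 2nd each time.
Continuing: F3 → Eb3. Statement 5 starts on Eb3.

Eb3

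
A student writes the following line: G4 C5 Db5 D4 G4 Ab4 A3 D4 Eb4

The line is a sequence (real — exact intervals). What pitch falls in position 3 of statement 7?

Grouping in 3s, the 3rd note of each cell is Db5, Ab4, Eb4.
Carrying that down a 4th forward: Bb3 → F3 → C3 → G2.

G2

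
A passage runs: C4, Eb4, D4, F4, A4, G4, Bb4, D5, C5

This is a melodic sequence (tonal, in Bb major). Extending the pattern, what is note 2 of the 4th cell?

G5

Grouping in 3s, the 2nd note of each cell is Eb4, A4, D5.
Each moves up a 4th; the next is G5.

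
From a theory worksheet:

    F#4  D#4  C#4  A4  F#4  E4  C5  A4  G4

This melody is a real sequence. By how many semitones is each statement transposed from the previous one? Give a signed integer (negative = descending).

3

With a 3-note motive the entries are F#4, A4, C5, each up a 3rd from the previous.
Counting half-steps from F#4 to A4: 3.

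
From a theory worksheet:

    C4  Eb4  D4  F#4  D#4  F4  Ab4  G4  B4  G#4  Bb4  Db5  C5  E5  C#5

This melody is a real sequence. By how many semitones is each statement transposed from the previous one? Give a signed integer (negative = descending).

With a 5-note motive the entries are C4, F4, Bb4, each up a 4th from the previous.
C4 to F4 spans +5 semitones.

5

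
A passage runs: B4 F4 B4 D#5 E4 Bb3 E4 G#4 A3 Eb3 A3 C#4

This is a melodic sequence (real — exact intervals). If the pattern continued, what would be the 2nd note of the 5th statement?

The unit is 4 notes. Position-2 pitches of the 3 shown cells: F4, Bb3, Eb3.
Each moves down a 5th. Continuing: Ab2 → Db2.

Db2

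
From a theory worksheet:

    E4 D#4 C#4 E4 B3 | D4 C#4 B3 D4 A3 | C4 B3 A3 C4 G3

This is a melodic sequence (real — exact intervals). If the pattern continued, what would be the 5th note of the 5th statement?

The unit is 5 notes. Position-5 pitches of the 3 shown cells: B3, A3, G3.
Carrying that down a 2nd forward: F3 → Eb3.

Eb3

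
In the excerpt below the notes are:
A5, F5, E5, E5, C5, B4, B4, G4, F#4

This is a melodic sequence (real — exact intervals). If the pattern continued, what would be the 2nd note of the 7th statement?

B2

Grouping in 3s, the 2nd note of each cell is F5, C5, G4.
Each moves down a 4th. Continuing: D4 → A3 → E3 → B2.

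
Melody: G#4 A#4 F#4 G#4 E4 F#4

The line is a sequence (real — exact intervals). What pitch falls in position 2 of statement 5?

With 2-note cells, note 2 of each statement runs A#4, G#4, F#4.
Extending down a 2nd: E4 → D4.

D4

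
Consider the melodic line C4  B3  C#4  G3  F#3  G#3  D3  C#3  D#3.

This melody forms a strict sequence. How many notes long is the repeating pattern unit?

Try groups of 3 (3 cells in 9 notes):
C4 B3 C#4 | G3 F#3 G#3 | D3 C#3 D#3
Every group is a transposition down a 4th of the one before; no shorter unit works.

3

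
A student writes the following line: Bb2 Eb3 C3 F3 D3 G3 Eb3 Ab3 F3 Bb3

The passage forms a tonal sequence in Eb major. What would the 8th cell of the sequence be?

Unit = 2 notes; the statements start on Bb2, C3, D3, Eb3, F3, moving up a 2nd each time.
Carrying on: G3 → Ab3 → Bb3.
So cell 8 is Bb3 Eb4.

Bb3 Eb4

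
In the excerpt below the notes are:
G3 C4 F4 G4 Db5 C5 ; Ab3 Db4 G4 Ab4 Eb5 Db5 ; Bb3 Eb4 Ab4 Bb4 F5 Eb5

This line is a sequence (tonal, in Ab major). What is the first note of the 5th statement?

Db4

Unit = 6 notes; the statements start on G3, Ab3, Bb3, moving up a 2nd each time.
Continuing: C4 → Db4. Statement 5 starts on Db4.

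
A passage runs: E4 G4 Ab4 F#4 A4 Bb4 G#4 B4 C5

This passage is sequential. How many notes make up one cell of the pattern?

3

There are 9 notes; a 3-note unit gives 3 cells:
E4 G4 Ab4 | F#4 A4 Bb4 | G#4 B4 C5
That's a consistent up a 2nd shift per cell, and no other grouping gives one.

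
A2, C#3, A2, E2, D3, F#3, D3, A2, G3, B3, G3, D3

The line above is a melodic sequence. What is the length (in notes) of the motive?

There are 12 notes; a 4-note unit gives 3 cells:
A2 C#3 A2 E2 | D3 F#3 D3 A2 | G3 B3 G3 D3
Every group is a transposition up a 4th of the one before; no shorter unit works.

4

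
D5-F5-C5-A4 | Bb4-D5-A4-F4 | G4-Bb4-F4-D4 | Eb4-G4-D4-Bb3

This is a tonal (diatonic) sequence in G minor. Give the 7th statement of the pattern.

The 4-note cells begin on D5, Bb4, G4, Eb4 — each down a 3rd from the last.
Continuing the starts: C4 → A3 → F3.
So cell 7 is F3 A3 Eb3 C3.

F3 A3 Eb3 C3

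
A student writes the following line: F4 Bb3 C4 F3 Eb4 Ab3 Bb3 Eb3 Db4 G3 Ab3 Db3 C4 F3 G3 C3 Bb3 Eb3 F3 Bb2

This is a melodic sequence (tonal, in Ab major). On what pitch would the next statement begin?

Ab3

Taking 4-note groups, the heads are F4, Eb4, Db4, C4, Bb3: the pattern moves down a 2nd.
One more step down a 2nd gives Ab3.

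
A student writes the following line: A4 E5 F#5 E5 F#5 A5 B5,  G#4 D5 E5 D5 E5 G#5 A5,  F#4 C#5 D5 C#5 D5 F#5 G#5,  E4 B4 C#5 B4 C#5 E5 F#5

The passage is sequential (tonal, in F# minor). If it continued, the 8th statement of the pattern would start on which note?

A3

With a 7-note motive the entries are A4, G#4, F#4, E4, each down a 2nd from the previous.
Extending the heads down a 2nd: D4 → C#4 → B3 → A3.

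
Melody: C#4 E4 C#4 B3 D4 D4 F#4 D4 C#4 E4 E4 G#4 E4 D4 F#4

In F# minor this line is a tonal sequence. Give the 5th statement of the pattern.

Taking 5-note groups, the heads are C#4, D4, E4: the pattern moves up a 2nd.
Extending up a 2nd: F#4 → G#4.
From G#4 the diatonic shape gives G#4 B4 G#4 F#4 A4.

G#4 B4 G#4 F#4 A4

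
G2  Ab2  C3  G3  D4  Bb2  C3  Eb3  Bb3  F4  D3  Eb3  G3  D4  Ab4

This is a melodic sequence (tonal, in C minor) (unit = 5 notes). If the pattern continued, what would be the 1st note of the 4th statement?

Grouping in 5s, the 1st note of each cell is G2, Bb2, D3.
From D3, up a 3rd gives F3.

F3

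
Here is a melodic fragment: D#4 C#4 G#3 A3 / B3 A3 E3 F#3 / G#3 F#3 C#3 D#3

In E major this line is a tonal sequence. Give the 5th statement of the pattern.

C#3 B2 F#2 G#2

Taking 4-note groups, the heads are D#4, B3, G#3: the pattern moves down a 3rd.
Extending down a 3rd: E3 → C#3.
So cell 5 is C#3 B2 F#2 G#2.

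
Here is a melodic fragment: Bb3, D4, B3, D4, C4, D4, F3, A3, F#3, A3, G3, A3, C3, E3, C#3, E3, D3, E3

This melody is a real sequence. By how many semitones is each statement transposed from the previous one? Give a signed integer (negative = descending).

The 6-note cells begin on Bb3, F3, C3 — each down a 4th from the last.
Bb3→F3 is 53 − 58 = -5 semitones.

-5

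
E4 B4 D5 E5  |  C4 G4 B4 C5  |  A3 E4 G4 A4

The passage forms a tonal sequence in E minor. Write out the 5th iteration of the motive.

D3 A3 C4 D4

The 4-note cells begin on E4, C4, A3 — each down a 3rd from the last.
Extending down a 3rd: F#3 → D3.
From D3 the diatonic shape gives D3 A3 C4 D4.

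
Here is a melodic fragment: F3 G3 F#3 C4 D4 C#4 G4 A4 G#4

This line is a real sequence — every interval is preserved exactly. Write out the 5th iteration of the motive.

A5 B5 A#5

The 3-note cells begin on F3, C4, G4 — each up a 5th from the last.
Extending up a 5th: D5 → A5.
So cell 5 is A5 B5 A#5.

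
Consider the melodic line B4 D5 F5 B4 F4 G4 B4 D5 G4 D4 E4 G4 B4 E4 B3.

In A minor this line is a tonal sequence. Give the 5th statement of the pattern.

Taking 5-note groups, the heads are B4, G4, E4: the pattern moves down a 3rd.
Extending down a 3rd: C4 → A3.
So cell 5 is A3 C4 E4 A3 E3.

A3 C4 E4 A3 E3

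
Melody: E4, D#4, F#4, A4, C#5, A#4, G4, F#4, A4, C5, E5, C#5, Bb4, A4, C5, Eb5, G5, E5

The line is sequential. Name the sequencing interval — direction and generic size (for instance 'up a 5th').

Taking 6-note groups, the heads are E4, G4, Bb4: the pattern moves up a 3rd.
E4 to G4 is up a 3rd.

up a 3rd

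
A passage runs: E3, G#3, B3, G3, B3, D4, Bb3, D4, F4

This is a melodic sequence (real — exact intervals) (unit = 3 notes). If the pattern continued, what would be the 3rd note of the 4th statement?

The unit is 3 notes. Position-3 pitches of the 3 shown cells: B3, D4, F4.
Each moves up a 3rd; the next is Ab4.

Ab4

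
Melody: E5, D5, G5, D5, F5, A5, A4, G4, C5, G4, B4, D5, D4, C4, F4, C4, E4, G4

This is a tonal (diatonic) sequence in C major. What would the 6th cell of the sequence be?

F2 E2 A2 E2 G2 B2

Unit = 6 notes; the statements start on E5, A4, D4, moving down a 5th each time.
Carrying on: G3 → C3 → F2.
So cell 6 is F2 E2 A2 E2 G2 B2.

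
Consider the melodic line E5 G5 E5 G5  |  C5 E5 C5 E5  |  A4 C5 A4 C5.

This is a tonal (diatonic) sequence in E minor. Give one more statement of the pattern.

F#4 A4 F#4 A4

Unit = 4 notes; the statements start on E5, C5, A4, moving down a 3rd each time.
From F#4 the diatonic shape gives F#4 A4 F#4 A4.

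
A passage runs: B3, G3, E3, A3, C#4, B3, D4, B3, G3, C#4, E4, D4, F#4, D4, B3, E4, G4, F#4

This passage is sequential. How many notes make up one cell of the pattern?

6

There are 18 notes; a 6-note unit gives 3 cells:
B3 G3 E3 A3 C#4 B3 | D4 B3 G3 C#4 E4 D4 | F#4 D4 B3 E4 G4 F#4
Each cell is the previous one up a 3rd — so the unit is 6 notes.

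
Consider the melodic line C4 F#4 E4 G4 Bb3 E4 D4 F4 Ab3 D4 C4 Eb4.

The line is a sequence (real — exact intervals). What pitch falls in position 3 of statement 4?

Grouping in 4s, the 3rd note of each cell is E4, D4, C4.
One more down a 2nd gives Bb3.

Bb3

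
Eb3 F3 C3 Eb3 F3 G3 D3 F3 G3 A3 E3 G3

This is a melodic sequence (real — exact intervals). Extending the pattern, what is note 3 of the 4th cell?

The unit is 4 notes. Position-3 pitches of the 3 shown cells: C3, D3, E3.
One more up a 2nd gives F#3.

F#3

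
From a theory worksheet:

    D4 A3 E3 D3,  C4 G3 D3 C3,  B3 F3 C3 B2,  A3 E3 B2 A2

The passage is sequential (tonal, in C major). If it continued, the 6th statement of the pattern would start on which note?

F3

With a 4-note motive the entries are D4, C4, B3, A3, each down a 2nd from the previous.
Extending the heads down a 2nd: G3 → F3.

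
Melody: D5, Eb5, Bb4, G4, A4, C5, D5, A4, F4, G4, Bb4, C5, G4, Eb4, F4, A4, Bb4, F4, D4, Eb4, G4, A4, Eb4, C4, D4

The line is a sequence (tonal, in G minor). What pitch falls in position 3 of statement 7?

The unit is 5 notes. Position-3 pitches of the 5 shown cells: Bb4, A4, G4, F4, Eb4.
Extending down a 2nd: D4 → C4.

C4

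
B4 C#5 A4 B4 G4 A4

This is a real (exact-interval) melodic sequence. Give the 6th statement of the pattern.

Db4 Eb4

Unit = 2 notes; the statements start on B4, A4, G4, moving down a 2nd each time.
Continuing the starts: F4 → Eb4 → Db4.
From Db4 the exact shape gives Db4 Eb4.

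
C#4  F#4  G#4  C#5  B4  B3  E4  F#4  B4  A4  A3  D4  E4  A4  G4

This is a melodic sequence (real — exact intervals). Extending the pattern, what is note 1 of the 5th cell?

With 5-note cells, note 1 of each statement runs C#4, B3, A3.
Each moves down a 2nd. Continuing: G3 → F3.

F3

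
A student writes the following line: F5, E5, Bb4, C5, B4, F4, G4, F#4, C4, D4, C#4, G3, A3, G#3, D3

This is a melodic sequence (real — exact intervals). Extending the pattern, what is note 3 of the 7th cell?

E2

With 3-note cells, note 3 of each statement runs Bb4, F4, C4, G3, D3.
Carrying that down a 4th forward: A2 → E2.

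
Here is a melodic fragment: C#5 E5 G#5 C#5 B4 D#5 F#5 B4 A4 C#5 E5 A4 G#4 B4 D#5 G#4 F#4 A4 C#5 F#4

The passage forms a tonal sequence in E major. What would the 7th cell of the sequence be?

D#4 F#4 A4 D#4

With a 4-note motive the entries are C#5, B4, A4, G#4, F#4, each down a 2nd from the previous.
Extending down a 2nd: E4 → D#4.
So cell 7 is D#4 F#4 A4 D#4.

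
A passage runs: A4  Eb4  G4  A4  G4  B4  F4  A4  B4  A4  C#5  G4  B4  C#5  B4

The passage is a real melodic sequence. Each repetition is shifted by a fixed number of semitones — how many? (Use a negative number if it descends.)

With a 5-note motive the entries are A4, B4, C#5, each up a 2nd from the previous.
A4 to B4 spans +2 semitones.

2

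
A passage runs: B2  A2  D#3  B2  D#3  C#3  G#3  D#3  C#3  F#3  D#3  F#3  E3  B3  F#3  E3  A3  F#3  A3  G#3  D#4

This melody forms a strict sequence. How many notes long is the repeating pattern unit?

Try groups of 7 (3 cells in 21 notes):
B2 A2 D#3 B2 D#3 C#3 G#3 | D#3 C#3 F#3 D#3 F#3 E3 B3 | F#3 E3 A3 F#3 A3 G#3 D#4
Each cell is the previous one up a 3rd — so the unit is 7 notes.

7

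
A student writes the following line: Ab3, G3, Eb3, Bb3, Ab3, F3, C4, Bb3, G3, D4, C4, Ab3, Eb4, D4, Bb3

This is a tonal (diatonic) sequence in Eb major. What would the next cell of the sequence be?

F4 Eb4 C4

Taking 3-note groups, the heads are Ab3, Bb3, C4, D4, Eb4: the pattern moves up a 2nd.
From F4 the diatonic shape gives F4 Eb4 C4.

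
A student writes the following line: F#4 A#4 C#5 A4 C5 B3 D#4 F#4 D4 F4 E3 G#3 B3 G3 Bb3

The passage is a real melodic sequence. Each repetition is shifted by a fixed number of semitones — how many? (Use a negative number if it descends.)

Taking 5-note groups, the heads are F#4, B3, E3: the pattern moves down a 5th.
F#4 to B3 spans -7 semitones.

-7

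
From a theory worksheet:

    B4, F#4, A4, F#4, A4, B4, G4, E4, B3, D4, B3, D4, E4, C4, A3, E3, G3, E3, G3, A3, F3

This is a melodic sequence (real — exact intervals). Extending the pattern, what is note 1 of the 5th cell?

With 7-note cells, note 1 of each statement runs B4, E4, A3.
Extending down a 5th: D3 → G2.

G2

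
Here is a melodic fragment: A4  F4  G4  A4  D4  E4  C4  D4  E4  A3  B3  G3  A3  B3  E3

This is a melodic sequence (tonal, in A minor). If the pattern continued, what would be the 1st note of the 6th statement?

With 5-note cells, note 1 of each statement runs A4, E4, B3.
Each moves down a 4th. Continuing: F3 → C3 → G2.

G2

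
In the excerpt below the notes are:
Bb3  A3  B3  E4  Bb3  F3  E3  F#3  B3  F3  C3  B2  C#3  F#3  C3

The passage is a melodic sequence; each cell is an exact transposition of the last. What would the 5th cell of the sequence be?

Taking 5-note groups, the heads are Bb3, F3, C3: the pattern moves down a 4th.
Extending down a 4th: G2 → D2.
From D2 the exact shape gives D2 C#2 D#2 G#2 D2.

D2 C#2 D#2 G#2 D2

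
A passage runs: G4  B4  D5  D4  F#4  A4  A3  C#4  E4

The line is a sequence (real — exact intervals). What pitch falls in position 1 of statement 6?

With 3-note cells, note 1 of each statement runs G4, D4, A3.
Extending down a 4th: E3 → B2 → F#2.

F#2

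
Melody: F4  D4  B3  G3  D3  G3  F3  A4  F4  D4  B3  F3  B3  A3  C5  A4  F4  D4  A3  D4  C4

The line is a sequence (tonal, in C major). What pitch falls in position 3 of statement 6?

Grouping in 7s, the 3rd note of each cell is B3, D4, F4.
Carrying that up a 3rd forward: A4 → C5 → E5.

E5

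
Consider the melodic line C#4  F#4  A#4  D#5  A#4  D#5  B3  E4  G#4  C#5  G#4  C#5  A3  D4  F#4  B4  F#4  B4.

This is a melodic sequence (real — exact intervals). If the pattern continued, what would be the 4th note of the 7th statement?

Eb4

The unit is 6 notes. Position-4 pitches of the 3 shown cells: D#5, C#5, B4.
Extending down a 2nd: A4 → G4 → F4 → Eb4.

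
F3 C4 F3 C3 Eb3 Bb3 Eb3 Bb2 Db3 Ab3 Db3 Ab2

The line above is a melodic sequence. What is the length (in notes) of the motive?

4

There are 12 notes; a 4-note unit gives 3 cells:
F3 C4 F3 C3 | Eb3 Bb3 Eb3 Bb2 | Db3 Ab3 Db3 Ab2
That's a consistent down a 2nd shift per cell, and no other grouping gives one.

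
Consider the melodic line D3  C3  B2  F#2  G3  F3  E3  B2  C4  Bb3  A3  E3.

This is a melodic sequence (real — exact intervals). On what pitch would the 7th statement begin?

Ab5

Unit = 4 notes; the statements start on D3, G3, C4, moving up a 4th each time.
Extending the heads up a 4th: F4 → Bb4 → Eb5 → Ab5.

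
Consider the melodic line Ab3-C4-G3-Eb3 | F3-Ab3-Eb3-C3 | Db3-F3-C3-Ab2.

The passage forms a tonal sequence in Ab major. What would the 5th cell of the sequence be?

Taking 4-note groups, the heads are Ab3, F3, Db3: the pattern moves down a 3rd.
Carrying on: Bb2 → G2.
Statement 5 starts on G2 and keeps the same diatonic contour: G2 Bb2 F2 Db2.

G2 Bb2 F2 Db2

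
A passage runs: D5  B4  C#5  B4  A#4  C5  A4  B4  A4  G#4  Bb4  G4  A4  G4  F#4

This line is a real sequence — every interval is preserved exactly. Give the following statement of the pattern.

Ab4 F4 G4 F4 E4

Taking 5-note groups, the heads are D5, C5, Bb4: the pattern moves down a 2nd.
So cell 4 is Ab4 F4 G4 F4 E4.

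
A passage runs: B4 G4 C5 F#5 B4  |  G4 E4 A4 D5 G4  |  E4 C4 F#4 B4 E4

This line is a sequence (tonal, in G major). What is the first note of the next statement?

Taking 5-note groups, the heads are B4, G4, E4: the pattern moves down a 3rd.
One more step down a 3rd gives C4.

C4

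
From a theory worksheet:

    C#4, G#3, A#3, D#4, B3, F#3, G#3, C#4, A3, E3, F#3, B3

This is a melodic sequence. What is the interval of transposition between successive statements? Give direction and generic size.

The 4-note cells begin on C#4, B3, A3 — each down a 2nd from the last.
From C#4 to B3: down a 2nd.

down a 2nd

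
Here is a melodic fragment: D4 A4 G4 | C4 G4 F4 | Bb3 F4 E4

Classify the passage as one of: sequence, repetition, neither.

sequence

Each 3-note cell is the previous one transposed down a 2nd.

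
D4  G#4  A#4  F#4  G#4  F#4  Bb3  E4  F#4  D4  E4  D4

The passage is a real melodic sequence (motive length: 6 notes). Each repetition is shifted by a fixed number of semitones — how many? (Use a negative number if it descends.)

The 6-note cells begin on D4, Bb3 — each down a 3rd from the last.
Counting half-steps from D4 to Bb3: -4.

-4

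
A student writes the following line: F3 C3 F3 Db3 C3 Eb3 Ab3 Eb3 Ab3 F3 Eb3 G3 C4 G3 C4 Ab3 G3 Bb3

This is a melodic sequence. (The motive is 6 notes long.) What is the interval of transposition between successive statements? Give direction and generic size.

With a 6-note motive the entries are F3, Ab3, C4, each up a 3rd from the previous.
F3 to Ab3 is up a 3rd.

up a 3rd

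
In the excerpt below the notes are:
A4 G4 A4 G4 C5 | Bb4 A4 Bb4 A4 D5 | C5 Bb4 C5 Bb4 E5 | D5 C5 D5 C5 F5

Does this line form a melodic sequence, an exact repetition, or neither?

sequence

Each 5-note cell is the previous one transposed up a 2nd.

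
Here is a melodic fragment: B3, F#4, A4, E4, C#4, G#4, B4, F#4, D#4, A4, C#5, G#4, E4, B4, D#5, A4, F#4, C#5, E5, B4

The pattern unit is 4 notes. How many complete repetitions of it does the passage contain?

20 notes in groups of 4 gives 20/4 = 5 statements.
Starts: B3, C#4, D#4, E4, F#4 — each up a 2nd.

5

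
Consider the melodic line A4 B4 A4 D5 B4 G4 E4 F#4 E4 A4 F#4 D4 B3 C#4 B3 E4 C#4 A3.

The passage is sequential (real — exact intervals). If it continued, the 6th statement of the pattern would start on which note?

Unit = 6 notes; the statements start on A4, E4, B3, moving down a 4th each time.
Continuing: F#3 → C#3 → G#2. Statement 6 starts on G#2.

G#2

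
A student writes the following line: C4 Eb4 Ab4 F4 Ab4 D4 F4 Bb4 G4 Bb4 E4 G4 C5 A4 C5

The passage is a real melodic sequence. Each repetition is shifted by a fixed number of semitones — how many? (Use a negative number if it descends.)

2

Taking 5-note groups, the heads are C4, D4, E4: the pattern moves up a 2nd.
C4→D4 is 62 − 60 = 2 semitones.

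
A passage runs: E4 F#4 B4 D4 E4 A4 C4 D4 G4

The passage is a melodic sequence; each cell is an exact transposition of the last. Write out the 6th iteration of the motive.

Unit = 3 notes; the statements start on E4, D4, C4, moving down a 2nd each time.
Extending down a 2nd: Bb3 → Ab3 → Gb3.
Statement 6 starts on Gb3 and keeps the same exact contour: Gb3 Ab3 Db4.

Gb3 Ab3 Db4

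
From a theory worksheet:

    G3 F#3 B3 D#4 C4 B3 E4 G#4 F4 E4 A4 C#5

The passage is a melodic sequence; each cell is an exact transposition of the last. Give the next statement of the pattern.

Bb4 A4 D5 F#5

Taking 4-note groups, the heads are G3, C4, F4: the pattern moves up a 4th.
From Bb4 the exact shape gives Bb4 A4 D5 F#5.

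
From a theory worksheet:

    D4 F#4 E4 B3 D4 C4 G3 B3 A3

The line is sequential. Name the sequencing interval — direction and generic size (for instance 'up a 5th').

Unit = 3 notes; the statements start on D4, B3, G3, moving down a 3rd each time.
D4 to B3 is down a 3rd.

down a 3rd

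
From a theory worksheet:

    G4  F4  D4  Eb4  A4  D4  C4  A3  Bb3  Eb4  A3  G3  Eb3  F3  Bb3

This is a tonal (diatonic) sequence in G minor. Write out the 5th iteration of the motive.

Bb2 A2 F2 G2 C3

Taking 5-note groups, the heads are G4, D4, A3: the pattern moves down a 4th.
Extending down a 4th: Eb3 → Bb2.
Statement 5 starts on Bb2 and keeps the same diatonic contour: Bb2 A2 F2 G2 C3.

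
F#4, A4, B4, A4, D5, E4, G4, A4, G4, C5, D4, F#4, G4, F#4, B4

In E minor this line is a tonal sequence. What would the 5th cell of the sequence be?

B3 D4 E4 D4 G4

Unit = 5 notes; the statements start on F#4, E4, D4, moving down a 2nd each time.
Continuing the starts: C4 → B3.
From B3 the diatonic shape gives B3 D4 E4 D4 G4.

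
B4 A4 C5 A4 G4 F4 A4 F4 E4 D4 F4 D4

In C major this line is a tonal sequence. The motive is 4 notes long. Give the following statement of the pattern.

Unit = 4 notes; the statements start on B4, G4, E4, moving down a 3rd each time.
Statement 4 starts on C4 and keeps the same diatonic contour: C4 B3 D4 B3.

C4 B3 D4 B3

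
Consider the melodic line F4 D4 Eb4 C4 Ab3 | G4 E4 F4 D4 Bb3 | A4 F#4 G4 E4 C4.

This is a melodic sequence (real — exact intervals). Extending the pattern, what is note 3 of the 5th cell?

Grouping in 5s, the 3rd note of each cell is Eb4, F4, G4.
Each moves up a 2nd. Continuing: A4 → B4.

B4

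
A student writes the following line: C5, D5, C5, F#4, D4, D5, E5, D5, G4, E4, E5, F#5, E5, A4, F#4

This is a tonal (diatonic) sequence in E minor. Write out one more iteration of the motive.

F#5 G5 F#5 B4 G4

Unit = 5 notes; the statements start on C5, D5, E5, moving up a 2nd each time.
So cell 4 is F#5 G5 F#5 B4 G4.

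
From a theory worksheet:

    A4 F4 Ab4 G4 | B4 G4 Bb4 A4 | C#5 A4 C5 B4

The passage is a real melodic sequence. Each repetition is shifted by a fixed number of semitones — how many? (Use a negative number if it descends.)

Taking 4-note groups, the heads are A4, B4, C#5: the pattern moves up a 2nd.
A4→B4 is 71 − 69 = 2 semitones.

2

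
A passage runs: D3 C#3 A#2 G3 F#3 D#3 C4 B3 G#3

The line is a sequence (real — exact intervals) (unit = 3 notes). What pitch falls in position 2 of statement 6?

Grouping in 3s, the 2nd note of each cell is C#3, F#3, B3.
Each moves up a 4th. Continuing: E4 → A4 → D5.

D5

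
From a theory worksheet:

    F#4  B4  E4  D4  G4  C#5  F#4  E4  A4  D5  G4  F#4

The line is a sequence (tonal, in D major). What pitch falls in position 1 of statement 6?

Grouping in 4s, the 1st note of each cell is F#4, G4, A4.
Extending up a 2nd: B4 → C#5 → D5.

D5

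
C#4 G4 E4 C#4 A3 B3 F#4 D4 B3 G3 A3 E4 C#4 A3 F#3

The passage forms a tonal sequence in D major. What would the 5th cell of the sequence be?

Unit = 5 notes; the statements start on C#4, B3, A3, moving down a 2nd each time.
Carrying on: G3 → F#3.
Statement 5 starts on F#3 and keeps the same diatonic contour: F#3 C#4 A3 F#3 D3.

F#3 C#4 A3 F#3 D3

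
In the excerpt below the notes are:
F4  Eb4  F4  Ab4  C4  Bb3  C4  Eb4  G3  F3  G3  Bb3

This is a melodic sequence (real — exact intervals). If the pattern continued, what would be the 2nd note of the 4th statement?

C3

Grouping in 4s, the 2nd note of each cell is Eb4, Bb3, F3.
From F3, down a 4th gives C3.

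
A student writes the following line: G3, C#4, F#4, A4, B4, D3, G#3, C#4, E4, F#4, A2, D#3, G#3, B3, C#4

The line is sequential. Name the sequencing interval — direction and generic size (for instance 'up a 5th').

down a 4th

Unit = 5 notes; the statements start on G3, D3, A2, moving down a 4th each time.
From G3 to D3: down a 4th.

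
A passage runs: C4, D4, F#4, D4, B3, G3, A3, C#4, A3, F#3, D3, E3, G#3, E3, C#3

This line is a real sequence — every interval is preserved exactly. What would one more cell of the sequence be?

A2 B2 D#3 B2 G#2

With a 5-note motive the entries are C4, G3, D3, each down a 4th from the previous.
So cell 4 is A2 B2 D#3 B2 G#2.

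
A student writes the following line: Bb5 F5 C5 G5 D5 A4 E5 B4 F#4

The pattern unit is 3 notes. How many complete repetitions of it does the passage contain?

9 notes in groups of 3 gives 9/3 = 3 statements.
Starts: Bb5, G5, E5 — each down a 3rd.

3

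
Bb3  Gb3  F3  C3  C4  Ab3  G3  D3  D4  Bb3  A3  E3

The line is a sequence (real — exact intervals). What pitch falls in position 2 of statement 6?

E4

With 4-note cells, note 2 of each statement runs Gb3, Ab3, Bb3.
Carrying that up a 2nd forward: C4 → D4 → E4.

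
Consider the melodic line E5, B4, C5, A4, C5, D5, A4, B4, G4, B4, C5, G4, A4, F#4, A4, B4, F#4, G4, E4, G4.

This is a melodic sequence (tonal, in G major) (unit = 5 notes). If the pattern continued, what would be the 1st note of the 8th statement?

With 5-note cells, note 1 of each statement runs E5, D5, C5, B4.
Carrying that down a 2nd forward: A4 → G4 → F#4 → E4.

E4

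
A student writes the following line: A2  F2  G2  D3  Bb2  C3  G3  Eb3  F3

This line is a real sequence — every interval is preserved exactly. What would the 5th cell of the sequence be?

Unit = 3 notes; the statements start on A2, D3, G3, moving up a 4th each time.
Carrying on: C4 → F4.
Statement 5 starts on F4 and keeps the same exact contour: F4 Db4 Eb4.

F4 Db4 Eb4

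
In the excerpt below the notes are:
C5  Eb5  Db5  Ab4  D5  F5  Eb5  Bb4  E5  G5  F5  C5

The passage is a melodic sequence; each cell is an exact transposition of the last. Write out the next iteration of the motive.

Unit = 4 notes; the statements start on C5, D5, E5, moving up a 2nd each time.
From F#5 the exact shape gives F#5 A5 G5 D5.

F#5 A5 G5 D5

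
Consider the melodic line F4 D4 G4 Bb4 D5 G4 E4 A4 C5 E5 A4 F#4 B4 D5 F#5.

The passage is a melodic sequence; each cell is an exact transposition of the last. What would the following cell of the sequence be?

With a 5-note motive the entries are F4, G4, A4, each up a 2nd from the previous.
Statement 4 starts on B4 and keeps the same exact contour: B4 G#4 C#5 E5 G#5.

B4 G#4 C#5 E5 G#5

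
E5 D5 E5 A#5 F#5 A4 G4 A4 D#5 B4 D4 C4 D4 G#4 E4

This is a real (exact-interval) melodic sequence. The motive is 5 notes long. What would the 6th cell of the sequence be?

F2 Eb2 F2 B2 G2

Taking 5-note groups, the heads are E5, A4, D4: the pattern moves down a 5th.
Carrying on: G3 → C3 → F2.
From F2 the exact shape gives F2 Eb2 F2 B2 G2.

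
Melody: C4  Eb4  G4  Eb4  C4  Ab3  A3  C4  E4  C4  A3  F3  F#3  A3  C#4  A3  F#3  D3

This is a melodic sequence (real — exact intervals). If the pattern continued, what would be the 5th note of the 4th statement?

With 6-note cells, note 5 of each statement runs C4, A3, F#3.
Each moves down a 3rd; the next is D#3.

D#3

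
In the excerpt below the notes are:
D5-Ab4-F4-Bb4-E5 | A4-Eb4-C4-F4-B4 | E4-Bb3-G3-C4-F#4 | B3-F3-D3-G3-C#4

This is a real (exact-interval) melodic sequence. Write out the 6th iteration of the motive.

Taking 5-note groups, the heads are D5, A4, E4, B3: the pattern moves down a 4th.
Continuing the starts: F#3 → C#3.
So cell 6 is C#3 G2 E2 A2 D#3.

C#3 G2 E2 A2 D#3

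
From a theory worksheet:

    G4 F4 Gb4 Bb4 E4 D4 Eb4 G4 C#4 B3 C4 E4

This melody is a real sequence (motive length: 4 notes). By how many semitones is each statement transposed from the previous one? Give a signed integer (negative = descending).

The 4-note cells begin on G4, E4, C#4 — each down a 3rd from the last.
G4 to E4 spans -3 semitones.

-3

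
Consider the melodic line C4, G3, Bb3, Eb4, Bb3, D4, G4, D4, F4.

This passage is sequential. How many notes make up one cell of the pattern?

There are 9 notes; a 3-note unit gives 3 cells:
C4 G3 Bb3 | Eb4 Bb3 D4 | G4 D4 F4
Every group is a transposition up a 3rd of the one before; no shorter unit works.

3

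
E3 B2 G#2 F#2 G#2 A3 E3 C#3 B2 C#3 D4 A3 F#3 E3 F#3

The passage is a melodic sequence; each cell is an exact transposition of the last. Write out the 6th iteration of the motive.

Unit = 5 notes; the statements start on E3, A3, D4, moving up a 4th each time.
Carrying on: G4 → C5 → F5.
So cell 6 is F5 C5 A4 G4 A4.

F5 C5 A4 G4 A4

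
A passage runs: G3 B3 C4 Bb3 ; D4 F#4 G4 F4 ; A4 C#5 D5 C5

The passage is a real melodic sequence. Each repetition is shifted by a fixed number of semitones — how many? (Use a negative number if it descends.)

7

Unit = 4 notes; the statements start on G3, D4, A4, moving up a 5th each time.
G3 to D4 spans +7 semitones.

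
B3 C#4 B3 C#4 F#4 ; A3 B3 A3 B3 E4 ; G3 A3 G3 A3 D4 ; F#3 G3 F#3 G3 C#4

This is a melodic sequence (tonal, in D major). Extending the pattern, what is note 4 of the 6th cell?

The unit is 5 notes. Position-4 pitches of the 4 shown cells: C#4, B3, A3, G3.
Each moves down a 2nd. Continuing: F#3 → E3.

E3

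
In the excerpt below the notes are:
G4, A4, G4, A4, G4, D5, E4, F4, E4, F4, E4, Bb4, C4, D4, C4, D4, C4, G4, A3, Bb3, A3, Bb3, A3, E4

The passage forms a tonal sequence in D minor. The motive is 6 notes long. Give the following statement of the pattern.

F3 G3 F3 G3 F3 C4

Unit = 6 notes; the statements start on G4, E4, C4, A3, moving down a 3rd each time.
Statement 5 starts on F3 and keeps the same diatonic contour: F3 G3 F3 G3 F3 C4.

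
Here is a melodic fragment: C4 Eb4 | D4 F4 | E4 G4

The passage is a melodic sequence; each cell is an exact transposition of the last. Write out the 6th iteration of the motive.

A#4 C#5

Unit = 2 notes; the statements start on C4, D4, E4, moving up a 2nd each time.
Extending up a 2nd: F#4 → G#4 → A#4.
So cell 6 is A#4 C#5.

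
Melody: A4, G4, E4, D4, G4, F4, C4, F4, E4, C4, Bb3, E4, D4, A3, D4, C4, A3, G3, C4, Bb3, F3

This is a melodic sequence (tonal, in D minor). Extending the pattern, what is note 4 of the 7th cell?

With 7-note cells, note 4 of each statement runs D4, Bb3, G3.
Each moves down a 3rd. Continuing: E3 → C3 → A2 → F2.

F2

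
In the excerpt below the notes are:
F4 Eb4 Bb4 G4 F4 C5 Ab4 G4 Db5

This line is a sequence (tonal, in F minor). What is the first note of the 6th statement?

Unit = 3 notes; the statements start on F4, G4, Ab4, moving up a 2nd each time.
Continuing: Bb4 → C5 → Db5. Statement 6 starts on Db5.

Db5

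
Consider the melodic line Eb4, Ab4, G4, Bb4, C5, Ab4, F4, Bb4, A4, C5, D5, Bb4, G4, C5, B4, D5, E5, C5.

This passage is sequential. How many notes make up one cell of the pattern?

6

Try groups of 6 (3 cells in 18 notes):
Eb4 Ab4 G4 Bb4 C5 Ab4 | F4 Bb4 A4 C5 D5 Bb4 | G4 C5 B4 D5 E5 C5
Each cell is the previous one up a 2nd — so the unit is 6 notes.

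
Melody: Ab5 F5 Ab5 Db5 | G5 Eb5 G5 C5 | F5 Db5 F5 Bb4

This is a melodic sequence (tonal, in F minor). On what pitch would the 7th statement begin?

Bb4

The 4-note cells begin on Ab5, G5, F5 — each down a 2nd from the last.
Continuing: Eb5 → Db5 → C5 → Bb4. Statement 7 starts on Bb4.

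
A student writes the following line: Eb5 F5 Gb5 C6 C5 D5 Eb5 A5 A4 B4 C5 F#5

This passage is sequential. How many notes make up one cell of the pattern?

12 notes total. Splitting into 3 groups of 4:
Eb5 F5 Gb5 C6 | C5 D5 Eb5 A5 | A4 B4 C5 F#5
Every group is a transposition down a 3rd of the one before; no shorter unit works.

4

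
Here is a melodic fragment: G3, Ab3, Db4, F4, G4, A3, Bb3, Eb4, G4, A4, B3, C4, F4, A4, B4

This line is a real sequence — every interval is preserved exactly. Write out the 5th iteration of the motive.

The 5-note cells begin on G3, A3, B3 — each up a 2nd from the last.
Carrying on: C#4 → D#4.
So cell 5 is D#4 E4 A4 C#5 D#5.

D#4 E4 A4 C#5 D#5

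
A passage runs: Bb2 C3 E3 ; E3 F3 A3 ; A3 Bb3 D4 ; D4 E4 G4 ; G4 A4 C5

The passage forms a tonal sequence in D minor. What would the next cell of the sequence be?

Taking 3-note groups, the heads are Bb2, E3, A3, D4, G4: the pattern moves up a 4th.
So cell 6 is C5 D5 F5.

C5 D5 F5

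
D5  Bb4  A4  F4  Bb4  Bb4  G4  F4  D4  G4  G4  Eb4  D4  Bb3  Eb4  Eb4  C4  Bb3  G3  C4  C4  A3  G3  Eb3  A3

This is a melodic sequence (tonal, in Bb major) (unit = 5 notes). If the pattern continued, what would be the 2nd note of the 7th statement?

With 5-note cells, note 2 of each statement runs Bb4, G4, Eb4, C4, A3.
Each moves down a 3rd. Continuing: F3 → D3.

D3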